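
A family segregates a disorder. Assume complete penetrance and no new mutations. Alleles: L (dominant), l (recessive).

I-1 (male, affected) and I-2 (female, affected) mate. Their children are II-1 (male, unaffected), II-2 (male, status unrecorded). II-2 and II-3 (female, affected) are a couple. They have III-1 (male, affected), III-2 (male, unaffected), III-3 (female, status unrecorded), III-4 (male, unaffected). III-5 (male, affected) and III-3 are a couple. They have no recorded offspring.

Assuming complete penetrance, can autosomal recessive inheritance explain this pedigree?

Under autosomal recessive, II-1 (unaffected, male) cannot arise from I-1 (affected) × I-2 (affected).

No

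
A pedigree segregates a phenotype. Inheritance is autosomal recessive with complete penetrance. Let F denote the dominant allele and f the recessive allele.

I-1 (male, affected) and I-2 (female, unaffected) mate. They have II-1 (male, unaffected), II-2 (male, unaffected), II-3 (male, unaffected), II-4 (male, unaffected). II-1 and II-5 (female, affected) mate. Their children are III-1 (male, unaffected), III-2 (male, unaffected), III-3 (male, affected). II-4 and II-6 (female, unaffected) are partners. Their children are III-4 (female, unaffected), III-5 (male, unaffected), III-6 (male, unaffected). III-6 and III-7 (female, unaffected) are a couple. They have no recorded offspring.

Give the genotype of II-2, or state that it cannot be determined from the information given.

From phenotype alone, II-2 is FF or Ff.
II-2 is unaffected so carries F and received f from I-1 (ff), so II-2 is Ff.

Ff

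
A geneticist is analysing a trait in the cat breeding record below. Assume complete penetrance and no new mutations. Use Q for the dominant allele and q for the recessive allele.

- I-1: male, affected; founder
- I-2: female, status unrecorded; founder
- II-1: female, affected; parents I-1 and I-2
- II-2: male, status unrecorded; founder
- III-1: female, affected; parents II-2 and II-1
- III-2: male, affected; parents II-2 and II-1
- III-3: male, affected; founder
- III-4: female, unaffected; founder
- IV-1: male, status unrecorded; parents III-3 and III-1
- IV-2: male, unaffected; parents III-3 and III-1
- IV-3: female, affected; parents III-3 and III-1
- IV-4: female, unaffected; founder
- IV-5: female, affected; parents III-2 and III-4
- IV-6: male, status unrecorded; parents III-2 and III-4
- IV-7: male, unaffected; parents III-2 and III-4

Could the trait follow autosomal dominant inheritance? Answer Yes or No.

Yes

A consistent assignment under autosomal dominant exists: I-1 QQ, I-2 QQ, II-1 QQ, II-2 Qq, III-1 Qq, III-2 Qq, III-3 Qq, III-4 qq, IV-1 QQ, IV-2 qq, IV-3 QQ, IV-4 qq, IV-5 Qq, IV-6 Qq, IV-7 qq.
In this assignment every recorded phenotype matches its genotype and every non-founder's genotype is obtainable from its parents' genotypes, so the pedigree is consistent.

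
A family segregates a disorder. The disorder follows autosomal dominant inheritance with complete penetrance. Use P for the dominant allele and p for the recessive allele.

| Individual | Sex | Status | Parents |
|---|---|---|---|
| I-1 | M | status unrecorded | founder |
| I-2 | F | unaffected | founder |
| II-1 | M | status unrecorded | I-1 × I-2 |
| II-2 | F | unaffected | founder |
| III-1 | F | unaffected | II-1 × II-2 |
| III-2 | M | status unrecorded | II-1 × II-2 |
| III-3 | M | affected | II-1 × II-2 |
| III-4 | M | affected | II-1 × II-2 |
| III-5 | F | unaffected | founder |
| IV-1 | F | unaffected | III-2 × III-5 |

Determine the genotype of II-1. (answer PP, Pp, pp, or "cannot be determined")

Pp

From phenotype alone, II-1 is PP or Pp or pp.
II-1 passed P to III-3 (Pp, whose p came from II-2) and received p from I-2 (pp), so II-1 is Pp.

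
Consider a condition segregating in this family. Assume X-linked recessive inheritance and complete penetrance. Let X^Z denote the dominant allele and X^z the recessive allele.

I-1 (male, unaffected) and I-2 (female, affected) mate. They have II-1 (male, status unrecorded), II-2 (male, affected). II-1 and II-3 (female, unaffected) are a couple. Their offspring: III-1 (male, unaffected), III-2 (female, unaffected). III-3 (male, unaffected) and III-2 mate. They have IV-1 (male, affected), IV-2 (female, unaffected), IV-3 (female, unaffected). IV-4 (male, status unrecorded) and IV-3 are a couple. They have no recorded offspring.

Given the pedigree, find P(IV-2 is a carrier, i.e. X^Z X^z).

III-3 is unaffected, so III-3 is X^Z Y.
III-2 is unaffected so carries Z and received z from II-1 (X^z Y), so III-2 is X^Z X^z.
Their cross gives offspring ratios 1/2 X^Z X^Z : 1/2 X^Z X^z. Conditioning on IV-2 being unaffected, P(X^Z X^z) = 1/2 / 1 = 1/2.

1/2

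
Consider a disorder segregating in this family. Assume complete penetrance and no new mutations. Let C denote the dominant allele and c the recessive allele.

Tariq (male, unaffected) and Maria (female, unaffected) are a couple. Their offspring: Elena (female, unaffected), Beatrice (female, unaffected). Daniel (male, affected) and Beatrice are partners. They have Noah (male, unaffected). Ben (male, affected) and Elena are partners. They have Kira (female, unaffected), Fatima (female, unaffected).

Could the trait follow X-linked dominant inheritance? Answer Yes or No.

Under X-linked dominant, Kira (unaffected, female) cannot arise from Ben (affected) × Elena (unaffected).

No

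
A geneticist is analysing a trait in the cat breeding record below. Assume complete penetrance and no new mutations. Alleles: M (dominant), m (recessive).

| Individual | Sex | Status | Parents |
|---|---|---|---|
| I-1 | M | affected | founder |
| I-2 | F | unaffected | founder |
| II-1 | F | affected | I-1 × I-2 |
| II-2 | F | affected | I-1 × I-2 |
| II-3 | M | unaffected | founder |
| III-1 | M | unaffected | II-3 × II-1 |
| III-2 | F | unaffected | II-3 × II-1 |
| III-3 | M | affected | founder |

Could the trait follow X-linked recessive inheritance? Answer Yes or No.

No

Under X-linked recessive, III-1 (unaffected, male) cannot arise from II-3 (unaffected) × II-1 (affected).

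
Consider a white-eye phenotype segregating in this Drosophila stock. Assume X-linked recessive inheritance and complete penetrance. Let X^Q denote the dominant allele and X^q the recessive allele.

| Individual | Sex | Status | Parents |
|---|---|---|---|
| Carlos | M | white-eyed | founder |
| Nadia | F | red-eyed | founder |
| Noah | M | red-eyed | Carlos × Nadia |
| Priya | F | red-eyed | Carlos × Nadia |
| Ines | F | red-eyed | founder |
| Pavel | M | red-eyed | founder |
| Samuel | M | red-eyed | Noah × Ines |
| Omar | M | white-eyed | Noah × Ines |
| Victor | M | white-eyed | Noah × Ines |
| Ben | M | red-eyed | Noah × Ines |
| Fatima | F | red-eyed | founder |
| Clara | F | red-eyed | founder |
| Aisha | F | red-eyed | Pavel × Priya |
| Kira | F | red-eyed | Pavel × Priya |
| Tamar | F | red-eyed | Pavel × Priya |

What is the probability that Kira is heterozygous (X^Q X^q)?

Pavel is red-eyed, so Pavel is X^Q Y.
Priya is red-eyed so carries Q and received q from Carlos (X^q Y), so Priya is X^Q X^q.
Their cross gives offspring ratios 1/2 X^Q X^Q : 1/2 X^Q X^q. Conditioning on Kira being red-eyed, P(X^Q X^q) = 1/2 / 1 = 1/2.

1/2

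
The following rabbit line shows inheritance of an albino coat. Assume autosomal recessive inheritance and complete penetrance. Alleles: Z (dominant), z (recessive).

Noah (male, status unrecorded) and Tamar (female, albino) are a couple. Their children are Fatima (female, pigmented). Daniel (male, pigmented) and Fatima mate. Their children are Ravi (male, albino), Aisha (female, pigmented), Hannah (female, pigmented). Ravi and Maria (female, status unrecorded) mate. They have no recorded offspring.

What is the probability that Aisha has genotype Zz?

Daniel is pigmented so carries Z and passed z to Ravi (zz), so Daniel is Zz.
Fatima is pigmented so carries Z and received z from Tamar (zz), so Fatima is Zz.
Their cross gives offspring ratios 1/4 ZZ : 1/2 Zz : 1/4 zz. Conditioning on Aisha being pigmented, P(Zz) = 1/2 / 3/4 = 2/3.

2/3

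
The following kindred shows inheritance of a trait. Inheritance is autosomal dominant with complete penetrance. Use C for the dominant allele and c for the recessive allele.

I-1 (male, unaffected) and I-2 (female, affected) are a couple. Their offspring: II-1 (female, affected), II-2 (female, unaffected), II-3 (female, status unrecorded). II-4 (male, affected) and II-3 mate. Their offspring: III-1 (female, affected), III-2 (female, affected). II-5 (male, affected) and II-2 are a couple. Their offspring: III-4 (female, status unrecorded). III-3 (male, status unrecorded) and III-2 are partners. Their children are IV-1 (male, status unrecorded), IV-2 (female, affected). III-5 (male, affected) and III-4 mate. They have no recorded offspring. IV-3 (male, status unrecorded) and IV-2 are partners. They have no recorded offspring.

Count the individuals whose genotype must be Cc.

Obligate heterozygotes: I-2 is affected so carries C and passed c to II-2 (cc), so I-2 is Cc; II-1 is affected so carries C and received c from I-1 (cc), so II-1 is Cc.
Every other individual is either homozygous by phenotype or has at least one consistent homozygous assignment, so the count is 2.

2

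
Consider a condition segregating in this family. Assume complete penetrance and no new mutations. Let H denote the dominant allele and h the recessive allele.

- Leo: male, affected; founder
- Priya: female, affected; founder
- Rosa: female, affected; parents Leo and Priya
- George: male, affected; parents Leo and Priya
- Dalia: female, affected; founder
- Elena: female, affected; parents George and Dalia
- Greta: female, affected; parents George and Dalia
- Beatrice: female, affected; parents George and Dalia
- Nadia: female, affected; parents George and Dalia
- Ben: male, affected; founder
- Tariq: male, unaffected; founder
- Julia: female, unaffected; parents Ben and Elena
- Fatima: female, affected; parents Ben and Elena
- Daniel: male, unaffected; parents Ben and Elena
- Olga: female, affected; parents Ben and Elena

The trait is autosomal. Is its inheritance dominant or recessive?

Ben and Elena are both affected yet have an unaffected child Julia. Under a recessive model two affected parents are homozygous and every child would be affected, so the trait cannot be recessive.

dominant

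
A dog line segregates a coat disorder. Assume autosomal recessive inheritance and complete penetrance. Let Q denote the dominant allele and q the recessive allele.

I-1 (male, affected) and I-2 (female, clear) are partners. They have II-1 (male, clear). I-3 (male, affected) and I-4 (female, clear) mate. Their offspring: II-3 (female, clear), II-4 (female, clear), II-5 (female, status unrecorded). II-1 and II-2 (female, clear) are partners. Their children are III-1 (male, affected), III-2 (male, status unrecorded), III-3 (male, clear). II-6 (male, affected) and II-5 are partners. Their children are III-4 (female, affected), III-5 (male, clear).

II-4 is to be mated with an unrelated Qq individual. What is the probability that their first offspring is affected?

II-4 is clear so carries Q and received q from I-3 (qq), so II-4 is Qq.
The cross gives 1/4 QQ : 1/2 Qq : 1/4 qq, so P(offspring is affected) = 1/4.

1/4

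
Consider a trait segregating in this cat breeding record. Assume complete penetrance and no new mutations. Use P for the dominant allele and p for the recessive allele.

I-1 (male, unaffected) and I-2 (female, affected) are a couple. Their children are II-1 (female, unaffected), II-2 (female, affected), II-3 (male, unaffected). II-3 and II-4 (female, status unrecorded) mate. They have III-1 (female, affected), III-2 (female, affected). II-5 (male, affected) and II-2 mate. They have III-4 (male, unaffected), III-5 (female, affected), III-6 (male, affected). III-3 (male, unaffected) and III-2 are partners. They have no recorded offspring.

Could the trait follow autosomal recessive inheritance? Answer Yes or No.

No

Under autosomal recessive, III-4 (unaffected, male) cannot arise from II-5 (affected) × II-2 (affected).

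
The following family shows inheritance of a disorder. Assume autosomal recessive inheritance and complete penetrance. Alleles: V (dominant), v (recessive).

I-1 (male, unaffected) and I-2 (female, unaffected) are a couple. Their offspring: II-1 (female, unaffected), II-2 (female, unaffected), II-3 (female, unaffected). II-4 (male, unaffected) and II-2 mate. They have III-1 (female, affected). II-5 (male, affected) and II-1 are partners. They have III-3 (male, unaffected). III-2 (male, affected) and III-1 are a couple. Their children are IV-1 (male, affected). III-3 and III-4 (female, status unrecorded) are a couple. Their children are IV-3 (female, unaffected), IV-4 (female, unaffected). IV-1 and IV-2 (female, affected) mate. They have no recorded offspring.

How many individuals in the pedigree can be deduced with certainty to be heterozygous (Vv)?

3

Obligate heterozygotes: II-2 is unaffected so carries V and passed v to III-1 (vv), so II-2 is Vv; II-4 is unaffected so carries V and passed v to III-1 (vv), so II-4 is Vv; III-3 is unaffected so carries V and received v from II-5 (vv), so III-3 is Vv.
Every other individual is either homozygous by phenotype or has at least one consistent homozygous assignment, so the count is 3.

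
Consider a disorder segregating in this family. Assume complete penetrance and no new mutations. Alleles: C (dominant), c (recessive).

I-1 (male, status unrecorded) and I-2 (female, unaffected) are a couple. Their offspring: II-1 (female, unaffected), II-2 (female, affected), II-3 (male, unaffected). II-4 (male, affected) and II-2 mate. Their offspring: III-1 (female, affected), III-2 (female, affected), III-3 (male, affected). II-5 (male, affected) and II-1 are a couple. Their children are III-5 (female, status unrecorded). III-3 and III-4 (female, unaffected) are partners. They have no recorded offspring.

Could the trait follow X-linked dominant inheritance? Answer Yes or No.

No

No assignment of genotypes under X-linked dominant satisfies every parent–offspring relationship, so the pedigree is inconsistent.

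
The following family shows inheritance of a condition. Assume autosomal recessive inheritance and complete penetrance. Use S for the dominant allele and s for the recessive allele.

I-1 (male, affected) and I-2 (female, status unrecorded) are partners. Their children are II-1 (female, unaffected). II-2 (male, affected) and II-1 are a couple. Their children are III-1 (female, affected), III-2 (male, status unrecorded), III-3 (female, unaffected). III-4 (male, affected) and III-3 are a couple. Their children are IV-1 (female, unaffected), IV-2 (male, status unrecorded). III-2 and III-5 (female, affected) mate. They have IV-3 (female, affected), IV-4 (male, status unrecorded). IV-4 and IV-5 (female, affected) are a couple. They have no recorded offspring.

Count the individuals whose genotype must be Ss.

Obligate heterozygotes: II-1 is unaffected so carries S and received s from I-1 (ss), so II-1 is Ss; III-3 is unaffected so carries S and received s from II-2 (ss), so III-3 is Ss; IV-1 is unaffected so carries S and received s from III-4 (ss), so IV-1 is Ss.
Every other individual is either homozygous by phenotype or has at least one consistent homozygous assignment, so the count is 3.

3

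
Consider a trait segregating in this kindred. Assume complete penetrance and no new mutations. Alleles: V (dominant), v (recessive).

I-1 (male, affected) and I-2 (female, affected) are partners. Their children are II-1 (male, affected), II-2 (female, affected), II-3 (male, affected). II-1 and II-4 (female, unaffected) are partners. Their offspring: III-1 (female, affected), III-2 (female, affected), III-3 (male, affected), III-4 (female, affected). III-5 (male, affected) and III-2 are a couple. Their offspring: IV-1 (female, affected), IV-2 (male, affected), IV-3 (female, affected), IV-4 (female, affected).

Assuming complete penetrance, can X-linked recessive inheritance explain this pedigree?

Yes

A consistent assignment under X-linked recessive exists: I-1 X^v Y, I-2 X^v X^v, II-1 X^v Y, II-2 X^v X^v, II-3 X^v Y, II-4 X^V X^v, III-1 X^v X^v, III-2 X^v X^v, III-3 X^v Y, III-4 X^v X^v, III-5 X^v Y, IV-1 X^v X^v, IV-2 X^v Y, IV-3 X^v X^v, IV-4 X^v X^v.
In this assignment every recorded phenotype matches its genotype and every non-founder's genotype is obtainable from its parents' genotypes, so the pedigree is consistent.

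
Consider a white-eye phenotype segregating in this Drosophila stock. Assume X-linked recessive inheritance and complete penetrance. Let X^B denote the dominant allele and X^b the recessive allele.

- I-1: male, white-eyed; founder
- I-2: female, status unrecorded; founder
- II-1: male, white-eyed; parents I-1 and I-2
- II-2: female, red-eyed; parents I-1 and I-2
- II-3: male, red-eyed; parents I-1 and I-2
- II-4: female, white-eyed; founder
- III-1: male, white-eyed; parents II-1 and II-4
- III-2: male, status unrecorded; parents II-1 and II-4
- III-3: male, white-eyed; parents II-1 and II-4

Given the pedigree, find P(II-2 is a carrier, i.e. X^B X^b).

II-2 is red-eyed so carries B and received b from I-1 (X^b Y), so II-2 is X^B X^b, giving P(X^B X^b) = 1.

1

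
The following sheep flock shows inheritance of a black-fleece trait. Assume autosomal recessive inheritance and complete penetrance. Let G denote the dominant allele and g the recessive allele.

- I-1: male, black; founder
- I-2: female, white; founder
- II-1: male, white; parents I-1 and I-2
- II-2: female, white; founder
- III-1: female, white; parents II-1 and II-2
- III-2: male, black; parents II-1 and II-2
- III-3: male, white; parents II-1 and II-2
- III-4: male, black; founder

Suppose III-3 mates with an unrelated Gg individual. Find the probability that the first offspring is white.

5/6

II-1 is white so carries G and received g from I-1 (gg), so II-1 is Gg.
II-2 is white so carries G and passed g to III-2 (gg), so II-2 is Gg.
III-3 is a white offspring of II-1 (Gg) × II-2 (Gg), whose cross gives 1/4 GG : 1/2 Gg : 1/4 gg; conditioning on being white, III-3 is GG with probability 1/3, Gg with probability 2/3.
Summing over parental genotype combinations, P(offspring is white) = 1/3·1 + 2/3·3/4 = 5/6.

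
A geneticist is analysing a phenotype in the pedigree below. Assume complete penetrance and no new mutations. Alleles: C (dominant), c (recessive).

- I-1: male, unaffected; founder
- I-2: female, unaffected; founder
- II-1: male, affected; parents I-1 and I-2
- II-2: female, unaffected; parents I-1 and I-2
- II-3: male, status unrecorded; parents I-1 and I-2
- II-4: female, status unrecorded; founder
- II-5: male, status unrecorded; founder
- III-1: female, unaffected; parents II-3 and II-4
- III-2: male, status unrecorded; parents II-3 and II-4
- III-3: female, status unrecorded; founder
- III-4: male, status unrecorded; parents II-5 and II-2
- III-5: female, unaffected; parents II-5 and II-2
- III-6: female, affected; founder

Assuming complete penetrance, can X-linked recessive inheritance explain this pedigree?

A consistent assignment under X-linked recessive exists: I-1 X^C Y, I-2 X^C X^c, II-1 X^c Y, II-2 X^C X^C, II-3 X^C Y, II-4 X^C X^C, II-5 X^C Y, III-1 X^C X^C, III-2 X^C Y, III-3 X^C X^C, III-4 X^C Y, III-5 X^C X^C, III-6 X^c X^c.
In this assignment every recorded phenotype matches its genotype and every non-founder's genotype is obtainable from its parents' genotypes, so the pedigree is consistent.

Yes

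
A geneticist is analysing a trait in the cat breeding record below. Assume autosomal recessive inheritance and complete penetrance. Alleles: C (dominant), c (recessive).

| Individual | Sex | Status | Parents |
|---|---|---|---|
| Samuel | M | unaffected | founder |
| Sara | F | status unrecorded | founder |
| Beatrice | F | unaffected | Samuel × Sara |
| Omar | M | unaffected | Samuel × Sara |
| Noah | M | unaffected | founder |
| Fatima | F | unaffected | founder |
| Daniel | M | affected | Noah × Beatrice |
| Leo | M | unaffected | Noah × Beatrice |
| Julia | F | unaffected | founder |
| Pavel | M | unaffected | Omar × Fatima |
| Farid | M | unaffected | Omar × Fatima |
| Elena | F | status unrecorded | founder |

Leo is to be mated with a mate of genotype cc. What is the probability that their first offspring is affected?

1/3

Noah is unaffected so carries C and passed c to Daniel (cc), so Noah is Cc.
Beatrice is unaffected so carries C and passed c to Daniel (cc), so Beatrice is Cc.
Leo is an unaffected offspring of Noah (Cc) × Beatrice (Cc), whose cross gives 1/4 CC : 1/2 Cc : 1/4 cc; conditioning on being unaffected, Leo is CC with probability 1/3, Cc with probability 2/3.
Summing over parental genotype combinations, P(offspring is affected) = 2/3·1/2 = 1/3.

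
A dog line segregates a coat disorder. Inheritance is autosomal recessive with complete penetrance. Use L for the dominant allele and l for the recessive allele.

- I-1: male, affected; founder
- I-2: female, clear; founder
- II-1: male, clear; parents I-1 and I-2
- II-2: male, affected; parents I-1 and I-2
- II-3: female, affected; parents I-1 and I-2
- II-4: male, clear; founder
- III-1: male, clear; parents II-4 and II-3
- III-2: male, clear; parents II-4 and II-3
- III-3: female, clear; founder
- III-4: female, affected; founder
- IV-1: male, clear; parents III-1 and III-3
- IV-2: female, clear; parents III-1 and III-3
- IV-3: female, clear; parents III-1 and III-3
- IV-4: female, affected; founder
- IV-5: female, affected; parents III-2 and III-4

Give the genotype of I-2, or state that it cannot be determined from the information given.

Ll

From phenotype alone, I-2 is LL or Ll.
I-2 is clear so carries L and passed l to II-2 (ll), so I-2 is Ll.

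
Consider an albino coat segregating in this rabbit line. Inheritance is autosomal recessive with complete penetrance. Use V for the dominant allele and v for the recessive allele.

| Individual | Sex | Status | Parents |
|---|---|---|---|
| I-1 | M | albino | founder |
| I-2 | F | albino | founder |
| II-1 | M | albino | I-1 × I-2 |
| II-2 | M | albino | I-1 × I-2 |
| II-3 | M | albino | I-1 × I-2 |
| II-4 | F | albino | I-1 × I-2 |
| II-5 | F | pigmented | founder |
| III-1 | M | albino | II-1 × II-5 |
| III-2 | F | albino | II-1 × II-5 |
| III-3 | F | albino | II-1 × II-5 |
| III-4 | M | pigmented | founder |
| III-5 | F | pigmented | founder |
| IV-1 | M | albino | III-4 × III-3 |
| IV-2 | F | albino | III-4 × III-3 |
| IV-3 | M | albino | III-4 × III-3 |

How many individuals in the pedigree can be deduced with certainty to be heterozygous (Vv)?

2

Obligate heterozygotes: II-5 is pigmented so carries V and passed v to III-1 (vv), so II-5 is Vv; III-4 is pigmented so carries V and passed v to IV-1 (vv), so III-4 is Vv.
Every other individual is either homozygous by phenotype or has at least one consistent homozygous assignment, so the count is 2.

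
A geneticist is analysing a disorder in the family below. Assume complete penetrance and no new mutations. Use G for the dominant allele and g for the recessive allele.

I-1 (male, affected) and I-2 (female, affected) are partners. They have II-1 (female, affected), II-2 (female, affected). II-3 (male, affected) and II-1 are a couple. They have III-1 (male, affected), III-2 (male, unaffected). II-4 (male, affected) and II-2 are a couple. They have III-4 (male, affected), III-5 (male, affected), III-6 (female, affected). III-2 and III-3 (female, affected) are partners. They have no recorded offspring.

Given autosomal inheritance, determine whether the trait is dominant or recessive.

dominant

II-3 and II-1 are both affected yet have an unaffected child III-2. Under a recessive model two affected parents are homozygous and every child would be affected, so the trait cannot be recessive.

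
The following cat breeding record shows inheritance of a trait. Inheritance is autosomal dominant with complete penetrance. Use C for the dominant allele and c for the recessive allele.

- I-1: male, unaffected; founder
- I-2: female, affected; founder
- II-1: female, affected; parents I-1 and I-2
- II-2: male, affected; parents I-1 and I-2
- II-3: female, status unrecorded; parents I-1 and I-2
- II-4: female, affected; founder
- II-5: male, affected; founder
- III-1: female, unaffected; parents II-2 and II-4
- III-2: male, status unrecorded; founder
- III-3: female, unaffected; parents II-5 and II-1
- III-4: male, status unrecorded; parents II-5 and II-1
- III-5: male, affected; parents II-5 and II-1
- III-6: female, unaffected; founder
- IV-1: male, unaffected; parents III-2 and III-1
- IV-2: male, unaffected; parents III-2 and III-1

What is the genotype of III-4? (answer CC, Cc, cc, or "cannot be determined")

cannot be determined

III-4's phenotype is unrecorded, and no parent or child forces a single allele at both positions; consistent genotype assignments exist with III-4 as CC or Cc or cc.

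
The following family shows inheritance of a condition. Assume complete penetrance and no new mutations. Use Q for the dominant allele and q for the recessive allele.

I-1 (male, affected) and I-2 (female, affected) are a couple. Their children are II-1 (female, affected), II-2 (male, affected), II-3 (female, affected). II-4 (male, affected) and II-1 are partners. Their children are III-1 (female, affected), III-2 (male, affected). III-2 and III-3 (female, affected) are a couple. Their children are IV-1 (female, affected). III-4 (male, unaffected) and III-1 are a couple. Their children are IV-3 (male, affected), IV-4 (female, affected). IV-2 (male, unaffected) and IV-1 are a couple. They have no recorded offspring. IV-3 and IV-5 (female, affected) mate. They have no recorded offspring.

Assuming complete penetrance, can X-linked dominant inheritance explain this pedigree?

A consistent assignment under X-linked dominant exists: I-1 X^Q Y, I-2 X^Q X^Q, II-1 X^Q X^Q, II-2 X^Q Y, II-3 X^Q X^Q, II-4 X^Q Y, III-1 X^Q X^Q, III-2 X^Q Y, III-3 X^Q X^Q, III-4 X^q Y, IV-1 X^Q X^Q, IV-2 X^q Y, IV-3 X^Q Y, IV-4 X^Q X^q, IV-5 X^Q X^Q.
In this assignment every recorded phenotype matches its genotype and every non-founder's genotype is obtainable from its parents' genotypes, so the pedigree is consistent.

Yes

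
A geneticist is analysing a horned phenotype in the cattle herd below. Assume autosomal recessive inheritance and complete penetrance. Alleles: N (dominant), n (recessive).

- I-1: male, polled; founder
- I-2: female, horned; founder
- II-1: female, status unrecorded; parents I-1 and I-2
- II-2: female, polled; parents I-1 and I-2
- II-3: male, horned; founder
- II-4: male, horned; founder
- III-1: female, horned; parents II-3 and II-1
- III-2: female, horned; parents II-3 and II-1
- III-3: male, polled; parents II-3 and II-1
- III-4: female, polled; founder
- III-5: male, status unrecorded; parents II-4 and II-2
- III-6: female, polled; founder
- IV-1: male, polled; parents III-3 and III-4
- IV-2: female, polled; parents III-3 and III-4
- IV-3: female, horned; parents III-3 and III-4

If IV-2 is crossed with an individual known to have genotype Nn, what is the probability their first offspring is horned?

III-3 is polled so carries N and received n from II-3 (nn), so III-3 is Nn.
III-4 is polled so carries N and passed n to IV-3 (nn), so III-4 is Nn.
IV-2 is a polled offspring of III-3 (Nn) × III-4 (Nn), whose cross gives 1/4 NN : 1/2 Nn : 1/4 nn; conditioning on being polled, IV-2 is NN with probability 1/3, Nn with probability 2/3.
Summing over parental genotype combinations, P(offspring is horned) = 2/3·1/4 = 1/6.

1/6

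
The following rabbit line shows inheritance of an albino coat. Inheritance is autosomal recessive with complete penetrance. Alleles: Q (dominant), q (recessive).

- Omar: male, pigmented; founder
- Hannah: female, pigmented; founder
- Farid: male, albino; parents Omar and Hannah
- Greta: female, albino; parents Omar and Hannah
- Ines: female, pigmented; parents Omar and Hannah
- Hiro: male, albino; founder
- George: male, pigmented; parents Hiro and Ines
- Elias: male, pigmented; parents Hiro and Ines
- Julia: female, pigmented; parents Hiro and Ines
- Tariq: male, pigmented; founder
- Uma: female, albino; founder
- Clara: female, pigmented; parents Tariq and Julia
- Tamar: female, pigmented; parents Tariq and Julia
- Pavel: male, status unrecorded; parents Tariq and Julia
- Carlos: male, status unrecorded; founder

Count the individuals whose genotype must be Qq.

Obligate heterozygotes: Omar is pigmented so carries Q and passed q to Farid (qq), so Omar is Qq; Hannah is pigmented so carries Q and passed q to Farid (qq), so Hannah is Qq; George is pigmented so carries Q and received q from Hiro (qq), so George is Qq; Elias is pigmented so carries Q and received q from Hiro (qq), so Elias is Qq; Julia is pigmented so carries Q and received q from Hiro (qq), so Julia is Qq.
Every other individual is either homozygous by phenotype or has at least one consistent homozygous assignment, so the count is 5.

5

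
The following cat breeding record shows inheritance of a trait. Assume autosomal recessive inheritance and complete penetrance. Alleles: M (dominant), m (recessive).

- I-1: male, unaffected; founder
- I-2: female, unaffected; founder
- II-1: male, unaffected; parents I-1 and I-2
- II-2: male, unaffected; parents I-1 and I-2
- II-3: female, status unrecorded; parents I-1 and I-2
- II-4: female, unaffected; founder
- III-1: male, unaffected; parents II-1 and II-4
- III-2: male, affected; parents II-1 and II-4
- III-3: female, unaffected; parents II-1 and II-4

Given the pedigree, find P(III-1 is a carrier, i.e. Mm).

II-1 is unaffected so carries M and passed m to III-2 (mm), so II-1 is Mm.
II-4 is unaffected so carries M and passed m to III-2 (mm), so II-4 is Mm.
Their cross gives offspring ratios 1/4 MM : 1/2 Mm : 1/4 mm. Conditioning on III-1 being unaffected, P(Mm) = 1/2 / 3/4 = 2/3.

2/3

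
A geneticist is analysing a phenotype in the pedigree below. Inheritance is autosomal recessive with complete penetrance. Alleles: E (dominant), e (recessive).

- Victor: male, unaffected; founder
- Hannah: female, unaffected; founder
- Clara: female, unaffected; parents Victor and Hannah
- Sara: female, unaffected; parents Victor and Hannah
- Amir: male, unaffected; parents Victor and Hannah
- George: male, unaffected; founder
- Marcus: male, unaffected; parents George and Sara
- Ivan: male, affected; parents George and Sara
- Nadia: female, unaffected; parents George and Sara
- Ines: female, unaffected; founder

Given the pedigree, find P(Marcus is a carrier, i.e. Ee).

2/3

George is unaffected so carries E and passed e to Ivan (ee), so George is Ee.
Sara is unaffected so carries E and passed e to Ivan (ee), so Sara is Ee.
Their cross gives offspring ratios 1/4 EE : 1/2 Ee : 1/4 ee. Conditioning on Marcus being unaffected, P(Ee) = 1/2 / 3/4 = 2/3.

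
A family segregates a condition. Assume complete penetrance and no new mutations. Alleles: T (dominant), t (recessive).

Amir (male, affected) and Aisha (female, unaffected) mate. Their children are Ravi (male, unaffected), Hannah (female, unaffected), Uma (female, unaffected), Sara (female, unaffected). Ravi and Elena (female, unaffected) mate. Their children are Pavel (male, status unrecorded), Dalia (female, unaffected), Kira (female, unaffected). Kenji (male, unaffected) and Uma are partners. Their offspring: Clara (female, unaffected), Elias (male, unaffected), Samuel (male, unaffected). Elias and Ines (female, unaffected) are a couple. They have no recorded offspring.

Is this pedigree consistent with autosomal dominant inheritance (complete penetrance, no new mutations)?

Yes

A consistent assignment under autosomal dominant exists: Amir Tt, Aisha tt, Ravi tt, Hannah tt, Uma tt, Sara tt, Elena tt, Kenji tt, Pavel tt, Dalia tt, Kira tt, Clara tt, Elias tt, Samuel tt, Ines tt.
In this assignment every recorded phenotype matches its genotype and every non-founder's genotype is obtainable from its parents' genotypes, so the pedigree is consistent.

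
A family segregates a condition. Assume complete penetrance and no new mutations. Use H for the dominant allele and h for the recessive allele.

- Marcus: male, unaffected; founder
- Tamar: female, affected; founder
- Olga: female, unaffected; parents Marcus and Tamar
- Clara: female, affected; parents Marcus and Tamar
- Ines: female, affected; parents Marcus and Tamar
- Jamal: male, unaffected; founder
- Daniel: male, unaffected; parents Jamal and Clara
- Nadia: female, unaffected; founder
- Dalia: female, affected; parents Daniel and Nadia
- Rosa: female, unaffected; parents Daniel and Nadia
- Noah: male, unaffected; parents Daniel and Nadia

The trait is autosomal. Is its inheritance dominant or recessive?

recessive

Daniel and Nadia are both unaffected yet have an affected child Dalia. Under dominance, an affected child requires at least one affected parent, so the trait cannot be dominant.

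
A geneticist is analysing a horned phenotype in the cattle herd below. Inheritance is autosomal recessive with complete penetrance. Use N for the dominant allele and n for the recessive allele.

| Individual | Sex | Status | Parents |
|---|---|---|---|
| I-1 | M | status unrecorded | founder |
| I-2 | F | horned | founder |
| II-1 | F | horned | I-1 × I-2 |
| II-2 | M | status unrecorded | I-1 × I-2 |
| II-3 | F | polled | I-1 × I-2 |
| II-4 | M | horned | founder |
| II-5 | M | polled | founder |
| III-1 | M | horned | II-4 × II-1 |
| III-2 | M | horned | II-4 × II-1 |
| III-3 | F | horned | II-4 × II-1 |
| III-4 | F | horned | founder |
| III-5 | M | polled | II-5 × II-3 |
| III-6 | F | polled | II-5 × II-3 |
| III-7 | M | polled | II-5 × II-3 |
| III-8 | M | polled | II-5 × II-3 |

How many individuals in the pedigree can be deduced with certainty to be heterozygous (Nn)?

Obligate heterozygotes: I-1 passed N to II-3 (Nn, whose n came from I-2) and passed n to II-1 (nn), so I-1 is Nn; II-3 is polled so carries N and received n from I-2 (nn), so II-3 is Nn.
Every other individual is either homozygous by phenotype or has at least one consistent homozygous assignment, so the count is 2.

2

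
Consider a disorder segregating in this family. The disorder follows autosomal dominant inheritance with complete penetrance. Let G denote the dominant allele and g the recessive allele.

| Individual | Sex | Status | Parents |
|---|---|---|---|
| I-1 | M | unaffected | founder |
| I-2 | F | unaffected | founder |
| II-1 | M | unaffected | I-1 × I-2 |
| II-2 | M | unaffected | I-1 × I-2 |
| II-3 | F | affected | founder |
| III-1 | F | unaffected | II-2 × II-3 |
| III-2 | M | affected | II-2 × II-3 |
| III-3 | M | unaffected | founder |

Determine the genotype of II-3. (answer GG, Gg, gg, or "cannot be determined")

From phenotype alone, II-3 is GG or Gg.
II-3 is affected so carries G and passed g to III-1 (gg), so II-3 is Gg.

Gg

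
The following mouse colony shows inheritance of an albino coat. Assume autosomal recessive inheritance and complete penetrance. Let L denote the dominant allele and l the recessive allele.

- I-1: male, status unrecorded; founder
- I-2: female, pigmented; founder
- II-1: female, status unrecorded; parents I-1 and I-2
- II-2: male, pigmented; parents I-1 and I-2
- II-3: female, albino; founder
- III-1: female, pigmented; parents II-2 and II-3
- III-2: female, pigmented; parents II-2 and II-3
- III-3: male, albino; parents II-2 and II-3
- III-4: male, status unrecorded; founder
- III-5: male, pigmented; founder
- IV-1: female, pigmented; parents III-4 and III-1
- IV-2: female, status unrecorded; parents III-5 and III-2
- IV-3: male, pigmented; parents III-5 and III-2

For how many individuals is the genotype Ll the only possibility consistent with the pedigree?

3

Obligate heterozygotes: II-2 is pigmented so carries L and passed l to III-3 (ll), so II-2 is Ll; III-1 is pigmented so carries L and received l from II-3 (ll), so III-1 is Ll; III-2 is pigmented so carries L and received l from II-3 (ll), so III-2 is Ll.
Every other individual is either homozygous by phenotype or has at least one consistent homozygous assignment, so the count is 3.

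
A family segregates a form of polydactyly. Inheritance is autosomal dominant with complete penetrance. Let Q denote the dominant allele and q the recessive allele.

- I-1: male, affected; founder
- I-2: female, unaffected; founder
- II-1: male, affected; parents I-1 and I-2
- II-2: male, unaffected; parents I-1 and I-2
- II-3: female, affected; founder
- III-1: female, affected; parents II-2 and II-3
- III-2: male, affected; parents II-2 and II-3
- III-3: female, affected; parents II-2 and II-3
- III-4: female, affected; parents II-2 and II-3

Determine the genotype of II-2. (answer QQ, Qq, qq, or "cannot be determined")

II-2 is unaffected, so II-2 is qq.

qq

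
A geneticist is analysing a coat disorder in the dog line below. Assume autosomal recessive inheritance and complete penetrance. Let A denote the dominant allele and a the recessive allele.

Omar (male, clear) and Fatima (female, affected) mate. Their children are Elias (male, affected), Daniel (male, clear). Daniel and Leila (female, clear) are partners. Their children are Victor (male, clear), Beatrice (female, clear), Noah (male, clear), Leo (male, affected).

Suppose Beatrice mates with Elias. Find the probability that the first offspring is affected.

Daniel is clear so carries A and received a from Fatima (aa), so Daniel is Aa.
Leila is clear so carries A and passed a to Leo (aa), so Leila is Aa.
Beatrice is a clear offspring of Daniel (Aa) × Leila (Aa), whose cross gives 1/4 AA : 1/2 Aa : 1/4 aa; conditioning on being clear, Beatrice is AA with probability 1/3, Aa with probability 2/3.
Elias is affected, so Elias is aa.
Summing over parental genotype combinations, P(offspring is affected) = 2/3·1/2 = 1/3.

1/3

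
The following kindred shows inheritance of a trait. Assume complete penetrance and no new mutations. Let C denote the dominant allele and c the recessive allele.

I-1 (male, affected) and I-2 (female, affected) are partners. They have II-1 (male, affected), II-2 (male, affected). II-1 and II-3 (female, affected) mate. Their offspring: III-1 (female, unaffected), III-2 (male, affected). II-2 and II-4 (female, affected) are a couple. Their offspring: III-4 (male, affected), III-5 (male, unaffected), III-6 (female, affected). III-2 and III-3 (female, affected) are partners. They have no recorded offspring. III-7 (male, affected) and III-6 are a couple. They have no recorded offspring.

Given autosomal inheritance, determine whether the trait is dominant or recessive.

dominant

II-1 and II-3 are both affected yet have an unaffected child III-1. Under a recessive model two affected parents are homozygous and every child would be affected, so the trait cannot be recessive.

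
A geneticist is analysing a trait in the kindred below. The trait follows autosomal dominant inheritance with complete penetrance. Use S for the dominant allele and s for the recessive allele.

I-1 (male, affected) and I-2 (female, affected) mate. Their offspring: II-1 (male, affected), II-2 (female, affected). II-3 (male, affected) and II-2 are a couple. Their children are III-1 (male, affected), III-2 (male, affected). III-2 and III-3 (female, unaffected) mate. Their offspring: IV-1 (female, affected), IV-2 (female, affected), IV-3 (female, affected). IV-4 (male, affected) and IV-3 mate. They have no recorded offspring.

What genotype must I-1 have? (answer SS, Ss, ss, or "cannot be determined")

I-1's phenotype allows SS or Ss, and no parent or child forces a single allele at both positions; consistent genotype assignments exist with I-1 as SS or Ss.

cannot be determined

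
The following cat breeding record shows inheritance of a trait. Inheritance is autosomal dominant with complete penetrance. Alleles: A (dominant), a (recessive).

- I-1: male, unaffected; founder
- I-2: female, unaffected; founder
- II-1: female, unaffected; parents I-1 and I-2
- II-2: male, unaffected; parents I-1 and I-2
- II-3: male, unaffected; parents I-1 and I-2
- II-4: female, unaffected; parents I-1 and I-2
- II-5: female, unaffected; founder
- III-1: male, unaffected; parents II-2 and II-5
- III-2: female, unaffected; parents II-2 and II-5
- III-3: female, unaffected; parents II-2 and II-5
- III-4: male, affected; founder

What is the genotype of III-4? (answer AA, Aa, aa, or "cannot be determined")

cannot be determined

III-4's phenotype allows AA or Aa, and no parent or child forces a single allele at both positions; consistent genotype assignments exist with III-4 as AA or Aa.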